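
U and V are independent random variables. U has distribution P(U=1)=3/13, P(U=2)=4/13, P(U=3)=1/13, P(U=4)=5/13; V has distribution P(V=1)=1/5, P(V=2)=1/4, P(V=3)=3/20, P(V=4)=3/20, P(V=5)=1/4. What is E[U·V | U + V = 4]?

P(U + V = 4) = 33/260.
Summing UV·P(x,y) over outcomes with U + V = 4 gives 119/260.
E[U·V | U + V = 4] = (119/260) / (33/260) = 119/33.

119/33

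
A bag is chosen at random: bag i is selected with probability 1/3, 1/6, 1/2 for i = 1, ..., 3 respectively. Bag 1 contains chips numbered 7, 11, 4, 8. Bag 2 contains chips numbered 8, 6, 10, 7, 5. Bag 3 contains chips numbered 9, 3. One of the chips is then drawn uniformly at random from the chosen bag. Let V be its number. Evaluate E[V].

67/10

E[V | bag 1] = (7+11+4+8)/4 = 15/2.
E[V | bag 2] = (8+6+10+7+5)/5 = 36/5.
E[V | bag 3] = (9+3)/2 = 6.
By the law of total expectation,
E[V] = (1/3)·(15/2) + (1/6)·(36/5) + (1/2)·(6) = 67/10.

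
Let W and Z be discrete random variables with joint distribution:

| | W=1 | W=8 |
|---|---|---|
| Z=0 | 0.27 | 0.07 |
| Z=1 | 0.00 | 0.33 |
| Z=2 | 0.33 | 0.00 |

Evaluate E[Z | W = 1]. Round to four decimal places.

1.1000

P(W = 1) = 0.60.
Summing Z·P(W=x,Z=y) over the conditioning event gives 0.66.
E[Z | W = 1] = (0.66) / (0.60) = 1.1000.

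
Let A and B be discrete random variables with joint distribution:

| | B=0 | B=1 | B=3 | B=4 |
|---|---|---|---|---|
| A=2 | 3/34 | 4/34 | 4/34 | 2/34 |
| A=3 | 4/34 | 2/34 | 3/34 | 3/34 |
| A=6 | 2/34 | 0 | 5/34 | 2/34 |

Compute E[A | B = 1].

7/3

P(B = 1) = 3/17.
Σ A·P over the event = 2·(4/34) + 3·(2/34) = 7/17.
E[A | B = 1] = (7/17) / (3/17) = 7/3.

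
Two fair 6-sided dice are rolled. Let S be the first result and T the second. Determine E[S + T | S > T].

7

P(S > T) = 5/12.
Summing (S+T)·P(x,y) over outcomes with S > T gives 35/12.
E[S + T | S > T] = (35/12) / (5/12) = 7.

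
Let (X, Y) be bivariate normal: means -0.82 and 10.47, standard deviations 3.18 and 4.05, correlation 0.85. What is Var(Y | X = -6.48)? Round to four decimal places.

4.5517

Var(Y | X=x) = (1 − ρ²)·σ_Y².
Var(Y | X=-6.48) = (4.05)²·(1 − (0.85)²) = 16.4025·0.2775 = 4.5517.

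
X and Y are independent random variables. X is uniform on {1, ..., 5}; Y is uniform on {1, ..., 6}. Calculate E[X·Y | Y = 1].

3

Outcomes with Y = 1: (1,1), (2,1), (3,1), (4,1), (5,1), each with probability 1/30.
E[X·Y | Y = 1] = (1 + 2 + 3 + 4 + 5) / 5 = 3.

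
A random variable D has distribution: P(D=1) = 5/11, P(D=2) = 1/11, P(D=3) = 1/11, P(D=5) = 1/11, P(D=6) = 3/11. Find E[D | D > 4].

P(D > 4) = 4/11.
Σ over the event: 5·1/11 + 6·3/11 = 23/11.
E[D | D > 4] = (23/11) / (4/11) = 23/4.

23/4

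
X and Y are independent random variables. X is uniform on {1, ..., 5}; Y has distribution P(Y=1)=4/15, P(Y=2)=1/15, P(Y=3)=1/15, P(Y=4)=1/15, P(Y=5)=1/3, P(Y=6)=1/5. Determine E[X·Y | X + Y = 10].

P(X + Y = 10) = 8/75.
Summing XY·P(x,y) over outcomes with X + Y = 10 gives 197/75.
E[X·Y | X + Y = 10] = (197/75) / (8/75) = 197/8.

197/8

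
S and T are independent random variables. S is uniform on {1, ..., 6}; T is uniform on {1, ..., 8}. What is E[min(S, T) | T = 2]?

Outcomes with T = 2: (1,2), (2,2), (3,2), (4,2), (5,2), (6,2), each with probability 1/48.
E[min(S, T) | T = 2] = (1 + 2 + 2 + 2 + 2 + 2) / 6 = 11/6.

11/6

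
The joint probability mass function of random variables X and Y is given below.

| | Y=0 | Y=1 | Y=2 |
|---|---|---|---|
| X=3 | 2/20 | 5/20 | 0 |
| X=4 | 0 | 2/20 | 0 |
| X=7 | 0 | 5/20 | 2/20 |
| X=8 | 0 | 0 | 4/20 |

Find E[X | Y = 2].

P(Y = 2) = 3/10.
Σ X·P over the event = 7·(2/20) + 8·(4/20) = 23/10.
E[X | Y = 2] = (23/10) / (3/10) = 23/3.

23/3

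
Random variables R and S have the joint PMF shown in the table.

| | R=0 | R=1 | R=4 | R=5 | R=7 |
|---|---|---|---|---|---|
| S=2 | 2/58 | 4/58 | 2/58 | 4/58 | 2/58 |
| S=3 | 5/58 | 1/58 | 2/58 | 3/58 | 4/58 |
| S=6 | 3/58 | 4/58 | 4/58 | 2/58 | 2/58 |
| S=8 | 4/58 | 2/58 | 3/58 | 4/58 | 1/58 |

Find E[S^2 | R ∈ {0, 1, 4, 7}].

P(R ∈ {0, 1, 4, 7}) = 45/58.
Summing S^2·P(R=x,S=y) over the conditioning event gives 628/29.
E[S^2 | R ∈ {0, 1, 4, 7}] = (628/29) / (45/58) = 1256/45.

1256/45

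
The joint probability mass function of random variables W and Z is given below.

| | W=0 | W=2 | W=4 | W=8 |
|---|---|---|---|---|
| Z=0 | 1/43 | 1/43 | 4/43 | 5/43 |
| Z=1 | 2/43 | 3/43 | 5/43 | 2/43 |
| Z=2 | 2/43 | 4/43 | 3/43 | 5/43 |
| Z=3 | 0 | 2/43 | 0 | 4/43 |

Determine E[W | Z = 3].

P(Z = 3) = 6/43.
Σ W·P over the event = 2·(2/43) + 8·(4/43) = 36/43.
E[W | Z = 3] = (36/43) / (6/43) = 6.

6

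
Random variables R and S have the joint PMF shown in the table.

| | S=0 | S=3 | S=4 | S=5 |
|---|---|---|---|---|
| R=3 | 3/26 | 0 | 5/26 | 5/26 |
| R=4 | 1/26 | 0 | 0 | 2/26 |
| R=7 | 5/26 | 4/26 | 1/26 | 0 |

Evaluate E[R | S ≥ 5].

P(S ≥ 5) = 7/26.
Summing R·P(R=x,S=y) over the conditioning event gives 23/26.
E[R | S ≥ 5] = (23/26) / (7/26) = 23/7.

23/7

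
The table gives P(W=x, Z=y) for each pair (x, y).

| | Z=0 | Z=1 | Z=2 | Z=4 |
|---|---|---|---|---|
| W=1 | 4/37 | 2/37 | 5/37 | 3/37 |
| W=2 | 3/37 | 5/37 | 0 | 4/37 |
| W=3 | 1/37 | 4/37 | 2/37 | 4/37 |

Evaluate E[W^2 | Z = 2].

P(Z = 2) = 7/37.
Σ W^2·P over the event = 1·(5/37) + 9·(2/37) = 23/37.
E[W^2 | Z = 2] = (23/37) / (7/37) = 23/7.

23/7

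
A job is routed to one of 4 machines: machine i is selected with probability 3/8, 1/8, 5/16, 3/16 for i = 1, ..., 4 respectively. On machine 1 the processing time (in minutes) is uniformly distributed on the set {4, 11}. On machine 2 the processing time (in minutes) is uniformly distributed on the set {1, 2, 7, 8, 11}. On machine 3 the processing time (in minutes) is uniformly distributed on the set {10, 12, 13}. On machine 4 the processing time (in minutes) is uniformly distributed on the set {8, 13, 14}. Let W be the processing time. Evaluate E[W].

2249/240

E[W | machine 1] = (4+11)/2 = 15/2.
E[W | machine 2] = (1+2+7+8+11)/5 = 29/5.
E[W | machine 3] = (10+12+13)/3 = 35/3.
E[W | machine 4] = (8+13+14)/3 = 35/3.
E[W] = (3/8)·(15/2) + (1/8)·(29/5) + (5/16)·(35/3) + (3/16)·(35/3) = 2249/240.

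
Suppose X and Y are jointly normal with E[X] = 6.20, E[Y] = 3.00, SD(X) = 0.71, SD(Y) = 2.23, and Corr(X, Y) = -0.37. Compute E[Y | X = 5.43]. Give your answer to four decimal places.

The regression of Y on X has slope ρ·σ_Y/σ_X and passes through (μ_X, μ_Y).
E[Y | X=5.43] = 3.00 + (-0.37)·(2.23/0.71)·(5.43 − (6.20)) = 3.00 + (-1.1621)·(-0.77) = 3.8948.

3.8948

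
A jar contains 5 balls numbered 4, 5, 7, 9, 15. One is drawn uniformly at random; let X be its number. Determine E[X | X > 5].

31/3

P(X > 5) = 3/5.
Σ over the event: 7·1/5 + 9·1/5 + 15·1/5 = 31/5.
E[X | X > 5] = (31/5) / (3/5) = 31/3.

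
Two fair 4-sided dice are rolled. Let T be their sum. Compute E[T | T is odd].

5

P(T is odd) = 1/2.
Σ over the event: 3·1/8 + 5·1/4 + 7·1/8 = 5/2.
E[T | T is odd] = (5/2) / (1/2) = 5.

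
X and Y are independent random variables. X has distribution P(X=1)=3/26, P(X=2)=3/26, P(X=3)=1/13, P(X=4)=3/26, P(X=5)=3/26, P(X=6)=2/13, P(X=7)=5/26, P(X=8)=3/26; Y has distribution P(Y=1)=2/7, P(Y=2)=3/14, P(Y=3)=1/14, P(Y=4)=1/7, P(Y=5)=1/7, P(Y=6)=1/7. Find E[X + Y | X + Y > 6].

2356/249

P(X + Y > 6) = 249/364.
Summing (X+Y)·P(x,y) over outcomes with X + Y > 6 gives 589/91.
E[X + Y | X + Y > 6] = (589/91) / (249/364) = 2356/249.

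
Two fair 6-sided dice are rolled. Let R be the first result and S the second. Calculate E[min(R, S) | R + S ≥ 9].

43/10

P(R + S ≥ 9) = 5/18.
Summing min(R,S)·P(x,y) over outcomes with R + S ≥ 9 gives 43/36.
E[min(R, S) | R + S ≥ 9] = (43/36) / (5/18) = 43/10.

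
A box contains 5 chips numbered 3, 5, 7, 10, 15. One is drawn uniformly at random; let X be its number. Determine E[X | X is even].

10

P(X is even) = 1/5.
Σ over the event: 10·1/5 = 2.
E[X | X is even] = (2) / (1/5) = 10.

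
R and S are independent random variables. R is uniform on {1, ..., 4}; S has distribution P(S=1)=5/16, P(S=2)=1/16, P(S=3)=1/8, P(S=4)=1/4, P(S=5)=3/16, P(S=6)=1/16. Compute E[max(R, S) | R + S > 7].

64/13

P(R + S > 7) = 13/64.
Summing max(R,S)·P(x,y) over outcomes with R + S > 7 gives 1.
E[max(R, S) | R + S > 7] = (1) / (13/64) = 64/13.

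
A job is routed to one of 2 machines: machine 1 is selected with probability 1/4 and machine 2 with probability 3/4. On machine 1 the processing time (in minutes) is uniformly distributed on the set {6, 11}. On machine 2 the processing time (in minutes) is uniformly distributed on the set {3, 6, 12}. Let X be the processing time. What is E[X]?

E[X | machine 1] = (6+11)/2 = 17/2.
E[X | machine 2] = (3+6+12)/3 = 7.
By the law of total expectation,
E[X] = (1/4)·(17/2) + (3/4)·(7) = 59/8.

59/8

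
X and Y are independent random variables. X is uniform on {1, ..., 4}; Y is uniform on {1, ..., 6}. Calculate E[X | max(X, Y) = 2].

5/3

P(max(X, Y) = 2) = 1/8.
Summing X·P(x,y) over outcomes with max(X, Y) = 2 gives 5/24.
E[X | max(X, Y) = 2] = (5/24) / (1/8) = 5/3.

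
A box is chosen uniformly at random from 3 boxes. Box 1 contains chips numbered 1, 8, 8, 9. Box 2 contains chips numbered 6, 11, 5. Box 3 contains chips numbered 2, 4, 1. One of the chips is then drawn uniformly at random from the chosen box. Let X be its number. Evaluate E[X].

97/18

E[X | box 1] = (1+8+8+9)/4 = 13/2.
E[X | box 2] = (6+11+5)/3 = 22/3.
E[X | box 3] = (2+4+1)/3 = 7/3.
E[X] = (1/3)·(13/2) + (1/3)·(22/3) + (1/3)·(7/3) = 97/18.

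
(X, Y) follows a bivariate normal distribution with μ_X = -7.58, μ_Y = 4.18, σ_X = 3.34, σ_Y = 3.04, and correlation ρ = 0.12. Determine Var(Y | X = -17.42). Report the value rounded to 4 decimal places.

The conditional variance in a bivariate normal is σ_Y²(1 − ρ²), independent of x.
Var(Y | X=-17.42) = (3.04)²·(1 − (0.12)²) = 9.2416·0.9856 = 9.1085.

9.1085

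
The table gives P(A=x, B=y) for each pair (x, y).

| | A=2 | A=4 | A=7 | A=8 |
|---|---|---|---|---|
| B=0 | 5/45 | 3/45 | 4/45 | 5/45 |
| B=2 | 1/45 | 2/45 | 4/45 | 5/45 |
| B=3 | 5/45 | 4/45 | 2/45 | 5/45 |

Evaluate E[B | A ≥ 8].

5/3

P(A ≥ 8) = 1/3.
Σ B·P over the event = 0·(5/45) + 2·(5/45) + 3·(5/45) = 5/9.
E[B | A ≥ 8] = (5/9) / (1/3) = 5/3.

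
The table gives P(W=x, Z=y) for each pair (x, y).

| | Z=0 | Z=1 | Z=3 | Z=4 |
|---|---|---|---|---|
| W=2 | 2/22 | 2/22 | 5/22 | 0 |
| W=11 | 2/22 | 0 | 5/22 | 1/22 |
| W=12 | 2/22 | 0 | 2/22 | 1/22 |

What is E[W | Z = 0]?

P(Z = 0) = 3/11.
Summing W·P(W=x,Z=y) over the conditioning event gives 25/11.
E[W | Z = 0] = (25/11) / (3/11) = 25/3.

25/3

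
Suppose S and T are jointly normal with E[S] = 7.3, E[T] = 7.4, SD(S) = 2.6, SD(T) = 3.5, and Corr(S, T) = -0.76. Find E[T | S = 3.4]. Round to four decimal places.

The regression of T on S has slope ρ·σ_T/σ_S and passes through (μ_S, μ_T).
E[T | S=3.4] = 7.4 + (-0.76)·(3.5/2.6)·(3.4 − (7.3)) = 7.4 + (-1.02308)·(-3.9) = 11.3900.

11.3900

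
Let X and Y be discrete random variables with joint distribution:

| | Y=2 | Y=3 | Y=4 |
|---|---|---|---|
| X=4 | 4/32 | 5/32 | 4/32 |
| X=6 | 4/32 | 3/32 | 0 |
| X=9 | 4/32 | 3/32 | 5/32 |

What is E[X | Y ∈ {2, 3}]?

P(Y ∈ {2, 3}) = 23/32.
Σ X·P over the event = 4·(4/32) + 4·(5/32) + 6·(4/32) + 6·(3/32) + 9·(4/32) + 9·(3/32) = 141/32.
E[X | Y ∈ {2, 3}] = (141/32) / (23/32) = 141/23.

141/23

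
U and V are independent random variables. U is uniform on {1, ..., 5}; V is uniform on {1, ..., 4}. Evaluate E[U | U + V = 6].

Outcomes with U + V = 6: (2,4), (3,3), (4,2), (5,1), each with probability 1/20.
E[U | U + V = 6] = (2 + 3 + 4 + 5) / 4 = 7/2.

7/2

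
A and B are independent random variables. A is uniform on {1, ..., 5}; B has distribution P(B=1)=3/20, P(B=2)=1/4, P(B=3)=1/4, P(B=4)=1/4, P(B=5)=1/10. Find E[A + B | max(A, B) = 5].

P(max(A, B) = 5) = 7/25.
Summing (A+B)·P(x,y) over outcomes with max(A, B) = 5 gives 109/50.
E[A + B | max(A, B) = 5] = (109/50) / (7/25) = 109/14.

109/14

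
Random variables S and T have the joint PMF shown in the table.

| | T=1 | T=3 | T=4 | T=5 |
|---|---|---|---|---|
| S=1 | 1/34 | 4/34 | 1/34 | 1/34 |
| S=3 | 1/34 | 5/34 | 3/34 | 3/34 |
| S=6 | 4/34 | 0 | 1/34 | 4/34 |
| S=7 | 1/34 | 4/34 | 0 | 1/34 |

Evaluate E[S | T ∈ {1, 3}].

41/10

P(T ∈ {1, 3}) = 10/17.
Summing S·P(S=x,T=y) over the conditioning event gives 41/17.
E[S | T ∈ {1, 3}] = (41/17) / (10/17) = 41/10.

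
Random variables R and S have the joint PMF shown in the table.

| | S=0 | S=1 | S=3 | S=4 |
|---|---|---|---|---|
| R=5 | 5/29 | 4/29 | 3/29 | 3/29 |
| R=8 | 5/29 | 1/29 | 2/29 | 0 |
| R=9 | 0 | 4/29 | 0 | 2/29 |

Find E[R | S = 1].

64/9

P(S = 1) = 9/29.
Σ R·P over the event = 5·(4/29) + 8·(1/29) + 9·(4/29) = 64/29.
E[R | S = 1] = (64/29) / (9/29) = 64/9.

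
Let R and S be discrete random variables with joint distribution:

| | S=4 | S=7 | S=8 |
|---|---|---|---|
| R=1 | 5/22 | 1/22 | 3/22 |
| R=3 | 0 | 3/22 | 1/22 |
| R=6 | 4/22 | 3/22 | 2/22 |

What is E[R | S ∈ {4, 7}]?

57/16

P(S ∈ {4, 7}) = 8/11.
Σ R·P over the event = 1·(5/22) + 1·(1/22) + 3·(3/22) + 6·(4/22) + 6·(3/22) = 57/22.
E[R | S ∈ {4, 7}] = (57/22) / (8/11) = 57/16.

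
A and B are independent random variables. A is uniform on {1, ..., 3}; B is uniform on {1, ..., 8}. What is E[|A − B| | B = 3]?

1

P(B = 3) = 1/8.
Summing |A−B|·P(x,y) over outcomes with B = 3 gives 1/8.
E[|A − B| | B = 3] = (1/8) / (1/8) = 1.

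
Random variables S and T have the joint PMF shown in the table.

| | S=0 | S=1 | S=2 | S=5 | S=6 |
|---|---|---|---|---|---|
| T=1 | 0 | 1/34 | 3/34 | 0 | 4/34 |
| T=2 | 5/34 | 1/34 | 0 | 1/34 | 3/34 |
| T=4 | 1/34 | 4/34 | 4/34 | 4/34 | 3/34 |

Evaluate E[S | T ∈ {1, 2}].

P(T ∈ {1, 2}) = 9/17.
Σ S·P over the event = 0·(5/34) + 1·(1/34) + 1·(1/34) + 2·(3/34) + 5·(1/34) + 6·(4/34) + 6·(3/34) = 55/34.
E[S | T ∈ {1, 2}] = (55/34) / (9/17) = 55/18.

55/18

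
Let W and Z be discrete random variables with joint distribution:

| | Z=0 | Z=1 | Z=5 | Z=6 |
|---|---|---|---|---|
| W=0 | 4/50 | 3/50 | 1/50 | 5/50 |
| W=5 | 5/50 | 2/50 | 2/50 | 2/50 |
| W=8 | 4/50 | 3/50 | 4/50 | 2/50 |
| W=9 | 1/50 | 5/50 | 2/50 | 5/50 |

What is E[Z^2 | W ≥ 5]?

P(W ≥ 5) = 37/50.
Summing Z^2·P(W=x,Z=y) over the conditioning event gives 267/25.
E[Z^2 | W ≥ 5] = (267/25) / (37/50) = 534/37.

534/37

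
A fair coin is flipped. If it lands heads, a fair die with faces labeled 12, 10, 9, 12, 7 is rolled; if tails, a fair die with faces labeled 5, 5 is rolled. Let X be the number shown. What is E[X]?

15/2

E[X | heads] = (12+10+9+12+7)/5 = 10.
E[X | tails] = (5+5)/2 = 5.
E[X] = (1/2)·(10) + (1/2)·(5) = 15/2.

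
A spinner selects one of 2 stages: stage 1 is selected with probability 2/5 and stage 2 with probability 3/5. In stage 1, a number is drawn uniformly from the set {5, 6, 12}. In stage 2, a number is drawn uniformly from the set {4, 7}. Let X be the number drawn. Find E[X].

E[X | stage 1] = (5+6+12)/3 = 23/3.
E[X | stage 2] = (4+7)/2 = 11/2.
E[X] = (2/5)·(23/3) + (3/5)·(11/2) = 191/30.

191/30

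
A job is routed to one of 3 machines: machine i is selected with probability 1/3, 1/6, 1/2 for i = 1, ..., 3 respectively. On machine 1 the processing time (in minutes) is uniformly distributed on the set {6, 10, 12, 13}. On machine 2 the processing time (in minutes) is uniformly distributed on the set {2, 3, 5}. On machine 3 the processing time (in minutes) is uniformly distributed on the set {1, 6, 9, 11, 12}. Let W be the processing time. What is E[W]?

1417/180

E[W | machine 1] = (6+10+12+13)/4 = 41/4.
E[W | machine 2] = (2+3+5)/3 = 10/3.
E[W | machine 3] = (1+6+9+11+12)/5 = 39/5.
E[W] = (1/3)·(41/4) + (1/6)·(10/3) + (1/2)·(39/5) = 1417/180.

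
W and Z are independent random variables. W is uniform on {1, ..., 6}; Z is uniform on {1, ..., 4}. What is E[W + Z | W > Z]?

47/7

P(W > Z) = 7/12.
Summing (W+Z)·P(x,y) over outcomes with W > Z gives 47/12.
E[W + Z | W > Z] = (47/12) / (7/12) = 47/7.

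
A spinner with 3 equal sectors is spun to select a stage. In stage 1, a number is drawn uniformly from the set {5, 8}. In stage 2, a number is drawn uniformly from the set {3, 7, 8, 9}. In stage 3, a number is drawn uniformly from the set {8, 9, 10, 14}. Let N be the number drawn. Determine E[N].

47/6

E[N | stage 1] = (5+8)/2 = 13/2.
E[N | stage 2] = (3+7+8+9)/4 = 27/4.
E[N | stage 3] = (8+9+10+14)/4 = 41/4.
E[N] = (1/3)·(13/2) + (1/3)·(27/4) + (1/3)·(41/4) = 47/6.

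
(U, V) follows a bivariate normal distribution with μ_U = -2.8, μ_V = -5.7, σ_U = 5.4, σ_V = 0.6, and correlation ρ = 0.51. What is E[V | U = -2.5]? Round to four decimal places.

E[V | U=x] = μ_V + ρ(σ_V/σ_U)(x − μ_U) for jointly normal variables.
E[V | U=-2.5] = -5.7 + (0.51)·(0.6/5.4)·(-2.5 − (-2.8)) = -5.7 + (0.056667)·(0.3) = -5.6830.

-5.6830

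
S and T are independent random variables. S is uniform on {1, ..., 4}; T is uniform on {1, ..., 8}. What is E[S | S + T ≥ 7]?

P(S + T ≥ 7) = 9/16.
Summing S·P(x,y) over outcomes with S + T ≥ 7 gives 25/16.
E[S | S + T ≥ 7] = (25/16) / (9/16) = 25/9.

25/9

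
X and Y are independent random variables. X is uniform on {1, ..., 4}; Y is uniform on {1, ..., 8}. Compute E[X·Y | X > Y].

35/6

Outcomes with X > Y: (2,1), (3,1), (3,2), (4,1), (4,2), (4,3), each with probability 1/32.
E[X·Y | X > Y] = (2 + 3 + 6 + 4 + 8 + 12) / 6 = 35/6.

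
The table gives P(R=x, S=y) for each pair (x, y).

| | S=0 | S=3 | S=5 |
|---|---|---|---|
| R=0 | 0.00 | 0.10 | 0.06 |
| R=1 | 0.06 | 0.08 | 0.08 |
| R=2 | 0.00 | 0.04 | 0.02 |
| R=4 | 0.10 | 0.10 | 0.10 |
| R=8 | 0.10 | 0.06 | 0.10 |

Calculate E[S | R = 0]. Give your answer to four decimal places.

3.7500

P(R = 0) = 0.16.
Summing S·P(R=x,S=y) over the conditioning event gives 0.60.
E[S | R = 0] = (0.60) / (0.16) = 3.7500.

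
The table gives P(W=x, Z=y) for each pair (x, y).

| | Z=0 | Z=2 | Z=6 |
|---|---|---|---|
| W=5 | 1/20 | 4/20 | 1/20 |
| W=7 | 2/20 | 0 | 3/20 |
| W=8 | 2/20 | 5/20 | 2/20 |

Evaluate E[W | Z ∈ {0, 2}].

P(Z ∈ {0, 2}) = 7/10.
Σ W·P over the event = 5·(1/20) + 5·(4/20) + 7·(2/20) + 8·(2/20) + 8·(5/20) = 19/4.
E[W | Z ∈ {0, 2}] = (19/4) / (7/10) = 95/14.

95/14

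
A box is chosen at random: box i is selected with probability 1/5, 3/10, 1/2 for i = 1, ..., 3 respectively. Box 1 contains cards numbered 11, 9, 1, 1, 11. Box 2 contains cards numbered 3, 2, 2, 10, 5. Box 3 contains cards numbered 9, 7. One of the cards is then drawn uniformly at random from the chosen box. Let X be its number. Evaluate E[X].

E[X | box 1] = (11+9+1+1+11)/5 = 33/5.
E[X | box 2] = (3+2+2+10+5)/5 = 22/5.
E[X | box 3] = (9+7)/2 = 8.
E[X] = (1/5)·(33/5) + (3/10)·(22/5) + (1/2)·(8) = 166/25.

166/25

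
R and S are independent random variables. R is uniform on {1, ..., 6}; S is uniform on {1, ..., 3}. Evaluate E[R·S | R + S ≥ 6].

95/9

Outcomes with R + S ≥ 6: (3,3), (4,2), (4,3), (5,1), (5,2), (5,3), (6,1), (6,2), (6,3), each with probability 1/18.
E[R·S | R + S ≥ 6] = (9 + 8 + 12 + 5 + 10 + 15 + 6 + 12 + 18) / 9 = 95/9.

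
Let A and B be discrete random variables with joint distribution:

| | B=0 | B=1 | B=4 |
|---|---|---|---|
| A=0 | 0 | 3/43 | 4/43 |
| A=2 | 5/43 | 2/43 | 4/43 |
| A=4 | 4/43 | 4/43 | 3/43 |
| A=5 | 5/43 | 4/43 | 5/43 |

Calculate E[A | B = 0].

P(B = 0) = 14/43.
Σ A·P over the event = 2·(5/43) + 4·(4/43) + 5·(5/43) = 51/43.
E[A | B = 0] = (51/43) / (14/43) = 51/14.

51/14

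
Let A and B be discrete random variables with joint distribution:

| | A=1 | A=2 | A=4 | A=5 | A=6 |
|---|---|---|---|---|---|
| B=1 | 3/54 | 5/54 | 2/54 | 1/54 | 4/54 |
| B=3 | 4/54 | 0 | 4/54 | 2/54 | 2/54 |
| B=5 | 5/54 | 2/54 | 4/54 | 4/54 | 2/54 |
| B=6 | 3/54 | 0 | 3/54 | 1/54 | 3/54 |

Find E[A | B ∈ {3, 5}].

99/29

P(B ∈ {3, 5}) = 29/54.
Summing A·P(A=x,B=y) over the conditioning event gives 11/6.
E[A | B ∈ {3, 5}] = (11/6) / (29/54) = 99/29.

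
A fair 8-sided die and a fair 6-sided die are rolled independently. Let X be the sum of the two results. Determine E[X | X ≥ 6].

172/19

P(X ≥ 6) = 19/24.
E[X | X ≥ 6] = (43/6) / (19/24) = 172/19.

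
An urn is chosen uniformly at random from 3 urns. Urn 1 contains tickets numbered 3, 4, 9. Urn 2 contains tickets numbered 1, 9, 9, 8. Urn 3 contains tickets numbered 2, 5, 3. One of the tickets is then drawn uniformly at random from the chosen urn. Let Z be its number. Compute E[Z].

185/36

E[Z | urn 1] = (3+4+9)/3 = 16/3.
E[Z | urn 2] = (1+9+9+8)/4 = 27/4.
E[Z | urn 3] = (2+5+3)/3 = 10/3.
By the law of total expectation,
E[Z] = (1/3)·(16/3) + (1/3)·(27/4) + (1/3)·(10/3) = 185/36.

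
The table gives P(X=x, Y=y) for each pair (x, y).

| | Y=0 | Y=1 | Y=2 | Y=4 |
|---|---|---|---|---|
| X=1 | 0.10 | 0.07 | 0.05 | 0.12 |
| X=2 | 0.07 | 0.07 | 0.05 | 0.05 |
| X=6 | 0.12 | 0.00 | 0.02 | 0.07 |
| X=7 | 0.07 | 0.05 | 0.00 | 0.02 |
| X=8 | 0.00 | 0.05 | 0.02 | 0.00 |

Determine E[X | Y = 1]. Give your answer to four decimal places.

P(Y = 1) = 0.24.
Summing X·P(X=x,Y=y) over the conditioning event gives 0.96.
E[X | Y = 1] = (0.96) / (0.24) = 4.0000.

4.0000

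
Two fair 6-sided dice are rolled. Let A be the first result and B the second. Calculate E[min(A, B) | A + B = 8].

P(A + B = 8) = 5/36.
Summing min(A,B)·P(x,y) over outcomes with A + B = 8 gives 7/18.
E[min(A, B) | A + B = 8] = (7/18) / (5/36) = 14/5.

14/5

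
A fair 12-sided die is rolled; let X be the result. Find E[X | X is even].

7

Given X is even, X is equally likely to be any of {2, 4, 6, 8, 10, 12}.
E[X | X is even] = (2 + 4 + 6 + 8 + 10 + 12) / 6 = 7.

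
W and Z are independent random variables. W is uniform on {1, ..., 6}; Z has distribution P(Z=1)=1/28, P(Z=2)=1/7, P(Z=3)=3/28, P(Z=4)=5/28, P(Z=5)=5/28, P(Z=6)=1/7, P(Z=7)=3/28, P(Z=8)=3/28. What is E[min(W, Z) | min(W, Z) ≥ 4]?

14/3

P(min(W, Z) ≥ 4) = 5/14.
Summing min(W,Z)·P(x,y) over outcomes with min(W, Z) ≥ 4 gives 5/3.
E[min(W, Z) | min(W, Z) ≥ 4] = (5/3) / (5/14) = 14/3.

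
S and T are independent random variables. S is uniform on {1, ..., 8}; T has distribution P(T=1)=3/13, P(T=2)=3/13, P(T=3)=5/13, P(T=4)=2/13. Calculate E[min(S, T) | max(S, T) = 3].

P(max(S, T) = 3) = 21/104.
Summing min(S,T)·P(x,y) over outcomes with max(S, T) = 3 gives 3/8.
E[min(S, T) | max(S, T) = 3] = (3/8) / (21/104) = 13/7.

13/7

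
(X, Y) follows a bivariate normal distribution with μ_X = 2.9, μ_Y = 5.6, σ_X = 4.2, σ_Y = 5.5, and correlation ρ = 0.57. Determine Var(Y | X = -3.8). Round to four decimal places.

20.4218

Var(Y | X=x) = (1 − ρ²)·σ_Y².
Var(Y | X=-3.8) = (5.5)²·(1 − (0.57)²) = 30.25·0.6751 = 20.4218.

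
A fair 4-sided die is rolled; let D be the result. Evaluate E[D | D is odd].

Given D is odd, D is equally likely to be any of {1, 3}.
E[D | D is odd] = (1 + 3) / 2 = 2.

2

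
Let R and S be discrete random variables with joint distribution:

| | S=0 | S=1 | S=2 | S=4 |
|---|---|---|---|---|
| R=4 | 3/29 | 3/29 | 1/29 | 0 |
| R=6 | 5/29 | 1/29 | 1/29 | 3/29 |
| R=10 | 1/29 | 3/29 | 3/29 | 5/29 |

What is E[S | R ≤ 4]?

5/7

P(R ≤ 4) = 7/29.
Σ S·P over the event = 0·(3/29) + 1·(3/29) + 2·(1/29) = 5/29.
E[S | R ≤ 4] = (5/29) / (7/29) = 5/7.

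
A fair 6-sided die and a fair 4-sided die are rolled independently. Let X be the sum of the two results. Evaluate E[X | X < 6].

4

P(X < 6) = 5/12.
Σ over the event: 2·1/24 + 3·1/12 + 4·1/8 + 5·1/6 = 5/3.
E[X | X < 6] = (5/3) / (5/12) = 4.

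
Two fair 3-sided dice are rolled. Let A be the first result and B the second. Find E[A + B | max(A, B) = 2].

Outcomes with max(A, B) = 2: (1,2), (2,1), (2,2), each with probability 1/9.
E[A + B | max(A, B) = 2] = (3 + 3 + 4) / 3 = 10/3.

10/3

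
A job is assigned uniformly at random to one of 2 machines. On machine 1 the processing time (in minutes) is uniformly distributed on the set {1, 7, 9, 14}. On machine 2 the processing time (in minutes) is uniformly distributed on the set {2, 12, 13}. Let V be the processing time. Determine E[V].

67/8

E[V | machine 1] = (1+7+9+14)/4 = 31/4.
E[V | machine 2] = (2+12+13)/3 = 9.
E[V] = (1/2)·(31/4) + (1/2)·(9) = 67/8.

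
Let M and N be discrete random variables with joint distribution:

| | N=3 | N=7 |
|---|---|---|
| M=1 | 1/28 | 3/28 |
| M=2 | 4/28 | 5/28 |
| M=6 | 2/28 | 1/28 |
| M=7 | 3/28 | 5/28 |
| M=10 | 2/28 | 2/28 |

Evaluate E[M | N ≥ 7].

P(N ≥ 7) = 4/7.
Σ M·P over the event = 1·(3/28) + 2·(5/28) + 6·(1/28) + 7·(5/28) + 10·(2/28) = 37/14.
E[M | N ≥ 7] = (37/14) / (4/7) = 37/8.

37/8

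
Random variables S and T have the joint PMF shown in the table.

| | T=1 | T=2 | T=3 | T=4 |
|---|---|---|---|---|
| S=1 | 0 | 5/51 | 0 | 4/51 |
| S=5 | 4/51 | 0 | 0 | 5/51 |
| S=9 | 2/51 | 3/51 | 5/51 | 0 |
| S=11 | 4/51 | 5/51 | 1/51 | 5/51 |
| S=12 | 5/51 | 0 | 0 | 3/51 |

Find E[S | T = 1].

142/15

P(T = 1) = 5/17.
Σ S·P over the event = 5·(4/51) + 9·(2/51) + 11·(4/51) + 12·(5/51) = 142/51.
E[S | T = 1] = (142/51) / (5/17) = 142/15.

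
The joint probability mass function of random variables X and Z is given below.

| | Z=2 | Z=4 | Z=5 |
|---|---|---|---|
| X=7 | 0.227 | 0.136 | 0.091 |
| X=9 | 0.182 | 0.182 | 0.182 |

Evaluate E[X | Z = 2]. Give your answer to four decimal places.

P(Z = 2) = 0.409.
Σ X·P over the event = 7·(0.227) + 9·(0.182) = 3.227.
E[X | Z = 2] = (3.227) / (0.409) = 7.8900.

7.8900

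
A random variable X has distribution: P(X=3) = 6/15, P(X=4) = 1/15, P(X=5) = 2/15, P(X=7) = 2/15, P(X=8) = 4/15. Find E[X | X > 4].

7

P(X > 4) = 8/15.
Σ over the event: 5·2/15 + 7·2/15 + 8·4/15 = 56/15.
E[X | X > 4] = (56/15) / (8/15) = 7.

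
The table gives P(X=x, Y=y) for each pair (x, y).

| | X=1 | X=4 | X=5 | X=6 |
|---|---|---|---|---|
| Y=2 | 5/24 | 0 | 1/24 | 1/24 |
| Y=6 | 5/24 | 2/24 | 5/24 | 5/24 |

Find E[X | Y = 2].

16/7

P(Y = 2) = 7/24.
Summing X·P(X=x,Y=y) over the conditioning event gives 2/3.
E[X | Y = 2] = (2/3) / (7/24) = 16/7.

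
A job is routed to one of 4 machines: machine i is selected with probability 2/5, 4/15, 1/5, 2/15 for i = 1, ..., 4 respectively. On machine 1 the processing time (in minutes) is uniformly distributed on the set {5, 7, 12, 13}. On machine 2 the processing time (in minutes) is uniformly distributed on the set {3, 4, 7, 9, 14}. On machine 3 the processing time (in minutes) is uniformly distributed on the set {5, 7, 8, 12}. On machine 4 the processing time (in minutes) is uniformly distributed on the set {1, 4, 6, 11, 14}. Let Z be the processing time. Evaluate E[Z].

E[Z | machine 1] = (5+7+12+13)/4 = 37/4.
E[Z | machine 2] = (3+4+7+9+14)/5 = 37/5.
E[Z | machine 3] = (5+7+8+12)/4 = 8.
E[Z | machine 4] = (1+4+6+11+14)/5 = 36/5.
E[Z] = (2/5)·(37/4) + (4/15)·(37/5) + (1/5)·(8) + (2/15)·(36/5) = 247/30.

247/30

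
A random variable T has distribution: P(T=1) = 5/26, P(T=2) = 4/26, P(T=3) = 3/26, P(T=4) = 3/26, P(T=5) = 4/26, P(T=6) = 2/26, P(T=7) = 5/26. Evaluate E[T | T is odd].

69/17

P(T is odd) = 17/26.
Σ over the event: 1·5/26 + 3·3/26 + 5·2/13 + 7·5/26 = 69/26.
E[T | T is odd] = (69/26) / (17/26) = 69/17.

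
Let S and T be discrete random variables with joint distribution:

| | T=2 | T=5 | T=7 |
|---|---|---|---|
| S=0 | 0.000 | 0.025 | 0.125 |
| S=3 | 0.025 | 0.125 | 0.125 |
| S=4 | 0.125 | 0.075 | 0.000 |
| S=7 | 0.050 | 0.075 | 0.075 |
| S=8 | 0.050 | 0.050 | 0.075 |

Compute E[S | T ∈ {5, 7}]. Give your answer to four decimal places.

4.1333

P(T ∈ {5, 7}) = 0.750.
Summing S·P(S=x,T=y) over the conditioning event gives 3.100.
E[S | T ∈ {5, 7}] = (3.100) / (0.750) = 4.1333.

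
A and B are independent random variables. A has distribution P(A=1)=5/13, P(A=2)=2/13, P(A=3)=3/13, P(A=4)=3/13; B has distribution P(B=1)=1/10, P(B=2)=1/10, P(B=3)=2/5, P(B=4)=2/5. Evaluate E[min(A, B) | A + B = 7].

3

P(A + B = 7) = 12/65.
Summing min(A,B)·P(x,y) over outcomes with A + B = 7 gives 36/65.
E[min(A, B) | A + B = 7] = (36/65) / (12/65) = 3.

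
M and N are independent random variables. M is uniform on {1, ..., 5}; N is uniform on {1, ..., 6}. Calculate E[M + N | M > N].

6

P(M > N) = 1/3.
Summing (M+N)·P(x,y) over outcomes with M > N gives 2.
E[M + N | M > N] = (2) / (1/3) = 6.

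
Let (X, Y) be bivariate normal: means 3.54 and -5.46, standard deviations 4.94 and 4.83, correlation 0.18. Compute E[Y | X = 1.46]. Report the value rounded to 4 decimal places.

For a bivariate normal, E[Y | X=x] = μ_Y + ρ·(σ_Y/σ_X)·(x − μ_X).
E[Y | X=1.46] = -5.46 + (0.18)·(4.83/4.94)·(1.46 − (3.54)) = -5.46 + (0.17599)·(-2.08) = -5.8261.

-5.8261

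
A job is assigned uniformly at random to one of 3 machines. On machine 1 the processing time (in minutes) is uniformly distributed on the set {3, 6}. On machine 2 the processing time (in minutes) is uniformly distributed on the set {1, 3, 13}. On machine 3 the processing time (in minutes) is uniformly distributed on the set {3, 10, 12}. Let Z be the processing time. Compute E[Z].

E[Z | machine 1] = (3+6)/2 = 9/2.
E[Z | machine 2] = (1+3+13)/3 = 17/3.
E[Z | machine 3] = (3+10+12)/3 = 25/3.
By the law of total expectation,
E[Z] = (1/3)·(9/2) + (1/3)·(17/3) + (1/3)·(25/3) = 37/6.

37/6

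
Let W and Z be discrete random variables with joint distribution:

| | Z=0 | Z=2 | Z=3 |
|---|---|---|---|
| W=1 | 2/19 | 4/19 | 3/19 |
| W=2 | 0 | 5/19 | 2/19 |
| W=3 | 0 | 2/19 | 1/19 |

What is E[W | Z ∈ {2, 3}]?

30/17

P(Z ∈ {2, 3}) = 17/19.
Σ W·P over the event = 1·(4/19) + 1·(3/19) + 2·(5/19) + 2·(2/19) + 3·(2/19) + 3·(1/19) = 30/19.
E[W | Z ∈ {2, 3}] = (30/19) / (17/19) = 30/17.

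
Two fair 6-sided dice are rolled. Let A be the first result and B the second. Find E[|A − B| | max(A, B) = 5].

Outcomes with max(A, B) = 5: (1,5), (2,5), (3,5), (4,5), (5,1), (5,2), (5,3), (5,4), (5,5), each with probability 1/36.
E[|A − B| | max(A, B) = 5] = (4 + 3 + 2 + 1 + 4 + 3 + 2 + 1 + 0) / 9 = 20/9.

20/9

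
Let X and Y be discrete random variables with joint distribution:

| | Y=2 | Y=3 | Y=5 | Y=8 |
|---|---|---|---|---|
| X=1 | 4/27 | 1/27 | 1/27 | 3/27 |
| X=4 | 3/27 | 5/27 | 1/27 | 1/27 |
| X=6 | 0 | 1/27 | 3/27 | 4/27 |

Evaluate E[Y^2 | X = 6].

85/2

P(X = 6) = 8/27.
Σ Y^2·P over the event = 9·(1/27) + 25·(3/27) + 64·(4/27) = 340/27.
E[Y^2 | X = 6] = (340/27) / (8/27) = 85/2.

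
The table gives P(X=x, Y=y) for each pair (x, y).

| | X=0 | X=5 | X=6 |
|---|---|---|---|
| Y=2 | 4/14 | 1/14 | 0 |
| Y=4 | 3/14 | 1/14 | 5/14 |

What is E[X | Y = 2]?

P(Y = 2) = 5/14.
Σ X·P over the event = 0·(4/14) + 5·(1/14) = 5/14.
E[X | Y = 2] = (5/14) / (5/14) = 1.

1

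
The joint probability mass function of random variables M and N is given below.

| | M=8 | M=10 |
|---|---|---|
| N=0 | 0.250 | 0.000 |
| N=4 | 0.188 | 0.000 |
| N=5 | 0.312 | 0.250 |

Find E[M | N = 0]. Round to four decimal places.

P(N = 0) = 0.250.
Σ M·P over the event = 8·(0.250) = 2.000.
E[M | N = 0] = (2.000) / (0.250) = 8.0000.

8.0000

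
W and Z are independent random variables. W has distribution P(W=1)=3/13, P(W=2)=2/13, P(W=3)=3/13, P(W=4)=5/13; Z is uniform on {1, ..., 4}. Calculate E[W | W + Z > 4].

P(W + Z > 4) = 9/13.
Summing W·P(x,y) over outcomes with W + Z > 4 gives 59/26.
E[W | W + Z > 4] = (59/26) / (9/13) = 59/18.

59/18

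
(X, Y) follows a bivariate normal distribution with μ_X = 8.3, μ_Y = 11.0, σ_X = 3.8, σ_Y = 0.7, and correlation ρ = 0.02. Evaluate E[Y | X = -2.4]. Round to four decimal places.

10.9606

The regression of Y on X has slope ρ·σ_Y/σ_X and passes through (μ_X, μ_Y).
E[Y | X=-2.4] = 11.0 + (0.02)·(0.7/3.8)·(-2.4 − (8.3)) = 11.0 + (0.0036842)·(-10.7) = 10.9606.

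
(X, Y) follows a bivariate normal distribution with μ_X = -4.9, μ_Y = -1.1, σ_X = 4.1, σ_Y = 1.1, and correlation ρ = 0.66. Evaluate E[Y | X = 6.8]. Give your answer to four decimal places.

0.9718

E[Y | X=x] = μ_Y + ρ(σ_Y/σ_X)(x − μ_X) for jointly normal variables.
E[Y | X=6.8] = -1.1 + (0.66)·(1.1/4.1)·(6.8 − (-4.9)) = -1.1 + (0.177073)·(11.7) = 0.9718.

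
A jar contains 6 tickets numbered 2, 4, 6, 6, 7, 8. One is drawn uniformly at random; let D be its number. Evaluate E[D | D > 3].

P(D > 3) = 5/6.
Σ over the event: 4·1/6 + 6·1/3 + 7·1/6 + 8·1/6 = 31/6.
E[D | D > 3] = (31/6) / (5/6) = 31/5.

31/5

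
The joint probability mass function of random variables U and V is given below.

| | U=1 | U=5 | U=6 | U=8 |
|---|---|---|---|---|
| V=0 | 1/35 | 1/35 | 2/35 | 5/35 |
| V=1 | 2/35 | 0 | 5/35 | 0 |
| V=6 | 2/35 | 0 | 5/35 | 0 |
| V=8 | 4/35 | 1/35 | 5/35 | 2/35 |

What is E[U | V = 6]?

32/7

P(V = 6) = 1/5.
Summing U·P(U=x,V=y) over the conditioning event gives 32/35.
E[U | V = 6] = (32/35) / (1/5) = 32/7.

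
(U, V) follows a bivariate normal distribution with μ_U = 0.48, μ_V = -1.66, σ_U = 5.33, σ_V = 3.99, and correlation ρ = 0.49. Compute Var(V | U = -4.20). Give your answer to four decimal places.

Var(V | U=x) = (1 − ρ²)·σ_V².
Var(V | U=-4.20) = (3.99)²·(1 − (0.49)²) = 15.9201·0.7599 = 12.0977.

12.0977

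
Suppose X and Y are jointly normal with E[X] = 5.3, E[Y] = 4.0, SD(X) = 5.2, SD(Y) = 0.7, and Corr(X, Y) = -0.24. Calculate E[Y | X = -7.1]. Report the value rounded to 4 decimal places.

4.4006

E[Y | X=x] = μ_Y + ρ(σ_Y/σ_X)(x − μ_X) for jointly normal variables.
E[Y | X=-7.1] = 4.0 + (-0.24)·(0.7/5.2)·(-7.1 − (5.3)) = 4.0 + (-0.032308)·(-12.4) = 4.4006.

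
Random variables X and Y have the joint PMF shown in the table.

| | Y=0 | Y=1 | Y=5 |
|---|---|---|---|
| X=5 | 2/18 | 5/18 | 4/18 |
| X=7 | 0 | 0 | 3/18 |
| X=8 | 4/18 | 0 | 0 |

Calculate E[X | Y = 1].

5

P(Y = 1) = 5/18.
Σ X·P over the event = 5·(5/18) = 25/18.
E[X | Y = 1] = (25/18) / (5/18) = 5.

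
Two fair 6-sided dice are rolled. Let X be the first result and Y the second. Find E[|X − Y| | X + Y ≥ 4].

P(X + Y ≥ 4) = 11/12.
Summing |X−Y|·P(x,y) over outcomes with X + Y ≥ 4 gives 17/9.
E[|X − Y| | X + Y ≥ 4] = (17/9) / (11/12) = 68/33.

68/33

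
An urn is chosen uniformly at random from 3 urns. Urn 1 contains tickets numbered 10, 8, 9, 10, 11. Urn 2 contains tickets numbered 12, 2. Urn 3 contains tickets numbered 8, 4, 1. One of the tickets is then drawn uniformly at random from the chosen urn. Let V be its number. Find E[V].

314/45

E[V | urn 1] = (10+8+9+10+11)/5 = 48/5.
E[V | urn 2] = (12+2)/2 = 7.
E[V | urn 3] = (8+4+1)/3 = 13/3.
E[V] = (1/3)·(48/5) + (1/3)·(7) + (1/3)·(13/3) = 314/45.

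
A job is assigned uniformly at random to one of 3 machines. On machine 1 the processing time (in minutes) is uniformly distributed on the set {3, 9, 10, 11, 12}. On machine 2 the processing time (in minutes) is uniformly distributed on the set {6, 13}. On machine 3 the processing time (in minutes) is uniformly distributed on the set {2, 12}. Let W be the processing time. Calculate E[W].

E[W | machine 1] = (3+9+10+11+12)/5 = 9.
E[W | machine 2] = (6+13)/2 = 19/2.
E[W | machine 3] = (2+12)/2 = 7.
E[W] = (1/3)·(9) + (1/3)·(19/2) + (1/3)·(7) = 17/2.

17/2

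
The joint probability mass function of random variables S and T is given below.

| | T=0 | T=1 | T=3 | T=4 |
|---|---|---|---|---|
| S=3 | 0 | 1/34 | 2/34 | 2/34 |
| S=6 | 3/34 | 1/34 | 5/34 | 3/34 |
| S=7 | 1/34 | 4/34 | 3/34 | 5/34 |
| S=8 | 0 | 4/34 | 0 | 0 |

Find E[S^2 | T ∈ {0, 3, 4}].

P(T ∈ {0, 3, 4}) = 12/17.
Σ S^2·P over the event = 9·(2/34) + 9·(2/34) + 36·(3/34) + 36·(5/34) + 36·(3/34) + 49·(1/34) + 49·(3/34) + 49·(5/34) = 873/34.
E[S^2 | T ∈ {0, 3, 4}] = (873/34) / (12/17) = 291/8.

291/8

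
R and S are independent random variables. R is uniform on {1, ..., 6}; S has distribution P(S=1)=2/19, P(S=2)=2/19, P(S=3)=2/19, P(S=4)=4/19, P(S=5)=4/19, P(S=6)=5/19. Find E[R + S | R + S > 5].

P(R + S > 5) = 46/57.
Summing (R+S)·P(x,y) over outcomes with R + S > 5 gives 259/38.
E[R + S | R + S > 5] = (259/38) / (46/57) = 777/92.

777/92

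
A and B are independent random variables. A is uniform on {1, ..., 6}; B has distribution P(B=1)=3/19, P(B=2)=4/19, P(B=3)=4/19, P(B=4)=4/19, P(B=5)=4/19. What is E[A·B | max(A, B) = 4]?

P(max(A, B) = 4) = 9/38.
Summing AB·P(x,y) over outcomes with max(A, B) = 4 gives 42/19.
E[A·B | max(A, B) = 4] = (42/19) / (9/38) = 28/3.

28/3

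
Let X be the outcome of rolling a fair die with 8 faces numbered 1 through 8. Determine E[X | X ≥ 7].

Given X ≥ 7, X is equally likely to be any of {7, 8}.
E[X | X ≥ 7] = (7 + 8) / 2 = 15/2.

15/2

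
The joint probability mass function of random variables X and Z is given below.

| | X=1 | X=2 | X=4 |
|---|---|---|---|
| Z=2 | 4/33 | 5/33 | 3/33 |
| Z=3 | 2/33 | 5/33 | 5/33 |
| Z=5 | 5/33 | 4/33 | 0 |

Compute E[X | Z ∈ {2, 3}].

29/12

P(Z ∈ {2, 3}) = 8/11.
Σ X·P over the event = 1·(4/33) + 1·(2/33) + 2·(5/33) + 2·(5/33) + 4·(3/33) + 4·(5/33) = 58/33.
E[X | Z ∈ {2, 3}] = (58/33) / (8/11) = 29/12.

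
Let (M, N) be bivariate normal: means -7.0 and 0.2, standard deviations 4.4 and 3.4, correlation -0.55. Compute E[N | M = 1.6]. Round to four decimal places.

For a bivariate normal, E[N | M=x] = μ_N + ρ·(σ_N/σ_M)·(x − μ_M).
E[N | M=1.6] = 0.2 + (-0.55)·(3.4/4.4)·(1.6 − (-7.0)) = 0.2 + (-0.425)·(8.6) = -3.4550.

-3.4550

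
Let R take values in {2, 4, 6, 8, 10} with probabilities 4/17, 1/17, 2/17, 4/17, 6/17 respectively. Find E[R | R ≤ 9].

56/11

P(R ≤ 9) = 11/17.
Σ over the event: 2·4/17 + 4·1/17 + 6·2/17 + 8·4/17 = 56/17.
E[R | R ≤ 9] = (56/17) / (11/17) = 56/11.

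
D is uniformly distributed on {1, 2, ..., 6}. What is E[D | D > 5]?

Given D > 5, D is equally likely to be any of {6}.
E[D | D > 5] = (6) / 1 = 6.

6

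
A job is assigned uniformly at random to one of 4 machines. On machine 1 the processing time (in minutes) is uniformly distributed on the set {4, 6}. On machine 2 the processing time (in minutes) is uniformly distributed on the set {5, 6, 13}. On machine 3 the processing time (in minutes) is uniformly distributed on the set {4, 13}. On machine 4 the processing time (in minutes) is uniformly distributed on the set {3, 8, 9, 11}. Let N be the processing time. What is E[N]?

E[N | machine 1] = (4+6)/2 = 5.
E[N | machine 2] = (5+6+13)/3 = 8.
E[N | machine 3] = (4+13)/2 = 17/2.
E[N | machine 4] = (3+8+9+11)/4 = 31/4.
By the law of total expectation,
E[N] = (1/4)·(5) + (1/4)·(8) + (1/4)·(17/2) + (1/4)·(31/4) = 117/16.

117/16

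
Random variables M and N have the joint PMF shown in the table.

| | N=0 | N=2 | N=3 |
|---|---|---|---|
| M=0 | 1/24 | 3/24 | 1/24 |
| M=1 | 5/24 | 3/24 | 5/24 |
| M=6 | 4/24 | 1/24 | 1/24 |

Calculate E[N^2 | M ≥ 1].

P(M ≥ 1) = 19/24.
Σ N^2·P over the event = 0·(5/24) + 4·(3/24) + 9·(5/24) + 0·(4/24) + 4·(1/24) + 9·(1/24) = 35/12.
E[N^2 | M ≥ 1] = (35/12) / (19/24) = 70/19.

70/19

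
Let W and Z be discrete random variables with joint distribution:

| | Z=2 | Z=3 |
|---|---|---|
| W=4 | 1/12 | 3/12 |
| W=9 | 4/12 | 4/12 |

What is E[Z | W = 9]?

P(W = 9) = 2/3.
Σ Z·P over the event = 2·(4/12) + 3·(4/12) = 5/3.
E[Z | W = 9] = (5/3) / (2/3) = 5/2.

5/2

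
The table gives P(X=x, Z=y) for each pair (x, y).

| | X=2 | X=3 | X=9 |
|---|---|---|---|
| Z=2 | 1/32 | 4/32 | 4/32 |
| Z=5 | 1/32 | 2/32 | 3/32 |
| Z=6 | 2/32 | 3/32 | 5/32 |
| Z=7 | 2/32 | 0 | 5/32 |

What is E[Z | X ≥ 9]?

88/17

P(X ≥ 9) = 17/32.
Σ Z·P over the event = 2·(4/32) + 5·(3/32) + 6·(5/32) + 7·(5/32) = 11/4.
E[Z | X ≥ 9] = (11/4) / (17/32) = 88/17.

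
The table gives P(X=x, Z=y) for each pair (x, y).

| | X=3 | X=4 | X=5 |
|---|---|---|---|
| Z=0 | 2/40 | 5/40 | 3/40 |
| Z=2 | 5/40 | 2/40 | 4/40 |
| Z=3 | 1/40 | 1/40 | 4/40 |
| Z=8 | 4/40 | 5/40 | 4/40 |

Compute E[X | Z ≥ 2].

61/15

P(Z ≥ 2) = 3/4.
Summing X·P(X=x,Z=y) over the conditioning event gives 61/20.
E[X | Z ≥ 2] = (61/20) / (3/4) = 61/15.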